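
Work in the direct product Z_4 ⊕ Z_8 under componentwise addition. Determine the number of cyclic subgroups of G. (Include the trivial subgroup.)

14

Group the elements of G by the cyclic subgroup they generate; each cyclic subgroup of order d accounts for φ(d) elements.
Cyclic subgroups by order — order 1: 1; order 2: 3; order 4: 6; order 8: 4.
Total: 14.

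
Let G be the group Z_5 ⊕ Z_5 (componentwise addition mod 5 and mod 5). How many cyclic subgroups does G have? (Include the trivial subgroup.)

7

Each element a generates a cyclic subgroup ⟨a⟩; distinct elements may generate the same one (a cyclic group of order d has φ(d) generators).
Cyclic subgroups by order — order 1: 1; order 5: 6.
Total: 7.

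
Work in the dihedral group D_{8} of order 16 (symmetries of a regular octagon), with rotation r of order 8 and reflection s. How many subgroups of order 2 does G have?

9

|G| = 16 and 2 | 16, so subgroups of order 2 are possible by Lagrange.
The subgroups of order 2 are: {e, r^2s}; {e, r^3s}; {e, r^4}; {e, r^4s}; … (9 in all).
So G has 9 subgroups of order 2.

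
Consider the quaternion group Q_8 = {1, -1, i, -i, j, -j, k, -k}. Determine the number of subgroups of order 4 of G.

|G| = 8 and 4 | 8, so subgroups of order 4 are possible by Lagrange.
The subgroups of order 4 are: {1, -1, i, -i}; {1, -1, j, -j}; {1, -1, k, -k}.
So G has 3 subgroups of order 4.

3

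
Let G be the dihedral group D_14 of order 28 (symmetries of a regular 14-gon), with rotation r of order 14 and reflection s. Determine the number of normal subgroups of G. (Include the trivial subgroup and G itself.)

G has 28 subgroups. Checking conjugation-invariance by order — order 1: 1/1 normal; order 2: 1/15 normal; order 4: 0/7 normal; order 7: 1/1 normal; order 14: 3/3 normal; order 28: 1/1 normal.
Total normal subgroups: 7.

7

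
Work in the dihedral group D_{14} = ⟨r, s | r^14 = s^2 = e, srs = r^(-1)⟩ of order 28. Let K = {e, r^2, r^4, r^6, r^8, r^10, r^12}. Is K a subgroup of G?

Yes

|K| = 7 divides |G| = 28, consistent with Lagrange.
K contains the identity, every element's inverse is in K, and K is closed under ·: it is a subgroup.
In fact K = ⟨r^4⟩.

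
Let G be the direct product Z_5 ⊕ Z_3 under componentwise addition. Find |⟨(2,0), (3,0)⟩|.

|⟨(2,0)⟩| = 5 and |⟨(3,0)⟩| = 5, so |H| is a multiple of lcm(5, 5) = 5 and divides |G| = 15.
Closing under the operation: H = {(0,0), (1,0), (2,0), (3,0), (4,0)}, so |H| = 5.

5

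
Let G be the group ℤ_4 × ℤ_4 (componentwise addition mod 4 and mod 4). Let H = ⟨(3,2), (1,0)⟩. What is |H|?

8

|⟨(3,2)⟩| = 4 and |⟨(1,0)⟩| = 4, so |H| is a multiple of lcm(4, 4) = 4 and divides |G| = 16.
Closing under the operation: H = {(0,0), (0,2), (1,0), (1,2), (2,0), (2,2), (3,0), (3,2)}, so |H| = 8.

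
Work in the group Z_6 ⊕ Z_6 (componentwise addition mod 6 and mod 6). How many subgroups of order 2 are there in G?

|G| = 36 and 2 | 36, so subgroups of order 2 are possible by Lagrange.
The subgroups of order 2 are: {(0,0), (0,3)}; {(0,0), (3,0)}; {(0,0), (3,3)}.
So G has 3 subgroups of order 2.

3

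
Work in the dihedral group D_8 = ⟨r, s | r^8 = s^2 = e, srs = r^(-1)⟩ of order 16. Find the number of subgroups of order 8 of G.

|G| = 16 and 8 | 16, so subgroups of order 8 are possible by Lagrange.
The subgroups of order 8 are: {e, r, r^2, r^3, r^4, r^5, r^6, r^7}; {e, r^2, r^4, r^6, s, r^2s, r^4s, r^6s}; {e, r^2, r^4, r^6, rs, r^3s, r^5s, r^7s}.
So G has 3 subgroups of order 8.

3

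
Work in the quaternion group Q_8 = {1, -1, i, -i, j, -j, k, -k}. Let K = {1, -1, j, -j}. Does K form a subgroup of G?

Yes

|K| = 4 divides |G| = 8, consistent with Lagrange.
K contains the identity, every element's inverse is in K, and K is closed under ·: it is a subgroup.
In fact K = ⟨j⟩.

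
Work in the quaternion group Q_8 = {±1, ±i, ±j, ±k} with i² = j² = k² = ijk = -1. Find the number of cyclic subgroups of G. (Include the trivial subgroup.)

5

Each element a generates a cyclic subgroup ⟨a⟩; distinct elements may generate the same one (a cyclic group of order d has φ(d) generators).
Cyclic subgroups by order — order 1: 1; order 2: 1; order 4: 3.
Total: 5.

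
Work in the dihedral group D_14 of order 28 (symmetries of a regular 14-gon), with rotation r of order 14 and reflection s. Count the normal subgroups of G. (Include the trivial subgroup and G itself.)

7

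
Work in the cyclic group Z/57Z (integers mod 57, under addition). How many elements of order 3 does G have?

In a cyclic group of order 57, the number of elements of order d (for d | 57) is φ(d).
φ(3) = 2.

2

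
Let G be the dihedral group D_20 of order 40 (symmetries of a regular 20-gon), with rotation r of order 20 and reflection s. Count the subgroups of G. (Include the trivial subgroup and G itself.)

|G| = 40, so by Lagrange every subgroup order divides 40. Divisors: 1, 2, 4, 5, 8, 10, 20, 40.
Subgroups by order — order 1: 1; order 2: 21; order 4: 11; order 5: 1; order 8: 5; order 10: 5; order 20: 3; order 40: 1.
Total: 1 + 21 + 11 + 1 + 5 + 5 + 3 + 1 = 48.

48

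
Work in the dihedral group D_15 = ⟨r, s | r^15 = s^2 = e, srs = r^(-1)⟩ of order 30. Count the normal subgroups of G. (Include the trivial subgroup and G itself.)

5

G has 28 subgroups. Checking conjugation-invariance by order — order 1: 1/1 normal; order 2: 0/15 normal; order 3: 1/1 normal; order 5: 1/1 normal; order 6: 0/5 normal; order 10: 0/3 normal; order 15: 1/1 normal; order 30: 1/1 normal.
Total normal subgroups: 5.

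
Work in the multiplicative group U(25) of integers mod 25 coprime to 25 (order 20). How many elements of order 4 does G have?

The elements of order 4 are: 7, 18.
That's 2.

2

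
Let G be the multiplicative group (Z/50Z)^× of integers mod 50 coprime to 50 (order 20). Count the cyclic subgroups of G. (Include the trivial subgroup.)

6

Each element a generates a cyclic subgroup ⟨a⟩; distinct elements may generate the same one (a cyclic group of order d has φ(d) generators).
Cyclic subgroups by order — order 1: 1; order 2: 1; order 4: 1; order 5: 1; order 10: 1; order 20: 1.
Total: 6.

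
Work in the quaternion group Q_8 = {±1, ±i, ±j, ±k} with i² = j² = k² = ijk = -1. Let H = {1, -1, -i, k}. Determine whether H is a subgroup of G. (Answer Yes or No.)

-i ∈ H but its inverse i ∉ H, so H is not a subgroup.

No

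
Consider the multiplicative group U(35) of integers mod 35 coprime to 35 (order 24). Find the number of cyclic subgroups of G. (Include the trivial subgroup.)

12

Each element a generates a cyclic subgroup ⟨a⟩; distinct elements may generate the same one (a cyclic group of order d has φ(d) generators).
Cyclic subgroups by order — order 1: 1; order 2: 3; order 3: 1; order 4: 2; order 6: 3; order 12: 2.
Total: 12.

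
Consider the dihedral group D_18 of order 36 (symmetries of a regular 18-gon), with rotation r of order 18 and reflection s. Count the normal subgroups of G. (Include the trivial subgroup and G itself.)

9

G has 45 subgroups. Checking conjugation-invariance by order — order 1: 1/1 normal; order 2: 1/19 normal; order 3: 1/1 normal; order 4: 0/9 normal; order 6: 1/7 normal; order 9: 1/1 normal; order 12: 0/3 normal; order 18: 3/3 normal; order 36: 1/1 normal.
Total normal subgroups: 9.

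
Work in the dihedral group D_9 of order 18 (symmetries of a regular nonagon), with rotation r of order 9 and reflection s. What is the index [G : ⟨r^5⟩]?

2

|⟨r^5⟩| = 9 and |G| = 18.
By Lagrange, [G : H] = |G|/|H| = 18/9 = 2.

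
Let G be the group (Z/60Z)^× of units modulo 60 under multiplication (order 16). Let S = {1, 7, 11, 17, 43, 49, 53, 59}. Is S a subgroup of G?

Yes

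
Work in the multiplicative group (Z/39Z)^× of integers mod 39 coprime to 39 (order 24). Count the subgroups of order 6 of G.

3

|G| = 24 and 6 | 24, so subgroups of order 6 are possible by Lagrange.
The subgroups of order 6 are: {1, 4, 10, 16, 22, 25}; {1, 14, 16, 22, 29, 35}; {1, 16, 17, 22, 23, 38}.
So G has 3 subgroups of order 6.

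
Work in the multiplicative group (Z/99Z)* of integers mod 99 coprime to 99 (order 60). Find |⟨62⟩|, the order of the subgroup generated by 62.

10

Compute successive powers of 62 mod 99: 62, 82, 35, 91, 98, 37, 17, 64, …; 62^10 ≡ 1 (mod 99).
So |⟨62⟩| = 10.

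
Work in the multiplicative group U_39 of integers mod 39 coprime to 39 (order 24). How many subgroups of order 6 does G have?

3

|G| = 24 and 6 | 24, so subgroups of order 6 are possible by Lagrange.
The subgroups of order 6 are: {1, 4, 10, 16, 22, 25}; {1, 14, 16, 22, 29, 35}; {1, 16, 17, 22, 23, 38}.
So G has 3 subgroups of order 6.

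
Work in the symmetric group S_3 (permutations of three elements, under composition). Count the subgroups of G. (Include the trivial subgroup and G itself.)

|G| = 6, so by Lagrange every subgroup order divides 6. Divisors: 1, 2, 3, 6.
Subgroups by order — order 1: 1; order 2: 3; order 3: 1; order 6: 1.
Total: 1 + 3 + 1 + 1 = 6.

6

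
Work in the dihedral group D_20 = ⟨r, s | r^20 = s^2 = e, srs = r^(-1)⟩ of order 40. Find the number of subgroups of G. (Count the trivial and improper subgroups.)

48

|G| = 40, so by Lagrange every subgroup order divides 40. Divisors: 1, 2, 4, 5, 8, 10, 20, 40.
Subgroups by order — order 1: 1; order 2: 21; order 4: 11; order 5: 1; order 8: 5; order 10: 5; order 20: 3; order 40: 1.
Total: 1 + 21 + 11 + 1 + 5 + 5 + 3 + 1 = 48.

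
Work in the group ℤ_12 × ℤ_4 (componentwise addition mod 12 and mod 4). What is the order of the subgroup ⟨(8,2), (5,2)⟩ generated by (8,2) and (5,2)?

24

|⟨(8,2)⟩| = 6 and |⟨(5,2)⟩| = 12, so |H| is a multiple of lcm(6, 12) = 12 and divides |G| = 48.
Closing under the operation: H = {(0,0), (0,2), (1,0), (1,2), (2,0), (2,2), (3,0), (3,2), (4,0), (4,2), (5,0), (5,2), (6,0), (6,2), (7,0), (7,2), (8,0), (8,2), (9,0), (9,2), (10,0), (10,2), (11,0), (11,2)}, so |H| = 24.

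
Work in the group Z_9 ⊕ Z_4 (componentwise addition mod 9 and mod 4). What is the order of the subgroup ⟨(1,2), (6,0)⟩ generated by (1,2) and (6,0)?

|⟨(1,2)⟩| = 18 and |⟨(6,0)⟩| = 3, so |H| is a multiple of lcm(18, 3) = 18 and divides |G| = 36.
Closing under the operation: H = {(0,0), (0,2), (1,0), (1,2), (2,0), (2,2), (3,0), (3,2), (4,0), (4,2), (5,0), (5,2), (6,0), (6,2), (7,0), (7,2), (8,0), (8,2)}, so |H| = 18.

18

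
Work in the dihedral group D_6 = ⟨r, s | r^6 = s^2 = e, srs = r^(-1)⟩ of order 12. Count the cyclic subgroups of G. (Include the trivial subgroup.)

10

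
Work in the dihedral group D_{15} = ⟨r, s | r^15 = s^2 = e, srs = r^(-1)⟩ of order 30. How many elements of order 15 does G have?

The elements of order 15 are: r, r^2, r^4, r^7, r^8, r^11, r^13, r^14.
That's 8.

8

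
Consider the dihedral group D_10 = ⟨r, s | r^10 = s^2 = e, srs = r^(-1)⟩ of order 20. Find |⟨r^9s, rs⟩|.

10

|⟨r^9s⟩| = 2 and |⟨rs⟩| = 2, so |H| is a multiple of lcm(2, 2) = 2 and divides |G| = 20.
Closing under the operation: H = {e, r^2, r^4, r^6, r^8, rs, r^3s, r^5s, r^7s, r^9s}, so |H| = 10.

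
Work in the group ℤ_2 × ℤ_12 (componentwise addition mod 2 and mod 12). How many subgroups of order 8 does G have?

1

|G| = 24 and 8 | 24, so subgroups of order 8 are possible by Lagrange.
The subgroups of order 8 are: {(0,0), (0,3), (0,6), (0,9), (1,0), (1,3), (1,6), (1,9)}.
So G has 1 subgroup of order 8.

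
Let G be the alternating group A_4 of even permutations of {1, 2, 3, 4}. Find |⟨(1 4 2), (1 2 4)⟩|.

|⟨(1 4 2)⟩| = 3 and |⟨(1 2 4)⟩| = 3, so |H| is a multiple of lcm(3, 3) = 3 and divides |G| = 12.
Closing under the operation: H = {e, (1 2 4), (1 4 2)}, so |H| = 3.

3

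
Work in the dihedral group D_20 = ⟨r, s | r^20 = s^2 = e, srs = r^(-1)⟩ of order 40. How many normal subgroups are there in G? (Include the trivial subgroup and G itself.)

G has 48 subgroups. Checking conjugation-invariance by order — order 1: 1/1 normal; order 2: 1/21 normal; order 4: 1/11 normal; order 5: 1/1 normal; order 8: 0/5 normal; order 10: 1/5 normal; order 20: 3/3 normal; order 40: 1/1 normal.
Total normal subgroups: 9.

9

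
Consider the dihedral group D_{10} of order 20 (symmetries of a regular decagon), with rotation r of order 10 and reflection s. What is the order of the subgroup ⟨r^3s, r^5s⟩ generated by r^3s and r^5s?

|⟨r^3s⟩| = 2 and |⟨r^5s⟩| = 2, so |H| is a multiple of lcm(2, 2) = 2 and divides |G| = 20.
Closing under the operation: H = {e, r^2, r^4, r^6, r^8, rs, r^3s, r^5s, r^7s, r^9s}, so |H| = 10.

10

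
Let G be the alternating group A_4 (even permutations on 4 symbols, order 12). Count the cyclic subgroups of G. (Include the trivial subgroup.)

Each element a generates a cyclic subgroup ⟨a⟩; distinct elements may generate the same one (a cyclic group of order d has φ(d) generators).
Cyclic subgroups by order — order 1: 1; order 2: 3; order 3: 4.
Total: 8.

8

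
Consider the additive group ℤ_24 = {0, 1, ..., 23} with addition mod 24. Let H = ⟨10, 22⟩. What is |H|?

12

|⟨10⟩| = 12 and |⟨22⟩| = 12, so |H| is a multiple of lcm(12, 12) = 12 and divides |G| = 24.
Closing under the operation: H = {0, 2, 4, 6, 8, 10, 12, 14, 16, 18, 20, 22}, so |H| = 12.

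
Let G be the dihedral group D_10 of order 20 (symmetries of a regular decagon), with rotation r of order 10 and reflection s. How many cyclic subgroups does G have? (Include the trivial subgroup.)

14

Group the elements of G by the cyclic subgroup they generate; each cyclic subgroup of order d accounts for φ(d) elements.
Cyclic subgroups by order — order 1: 1; order 2: 11; order 5: 1; order 10: 1.
Total: 14.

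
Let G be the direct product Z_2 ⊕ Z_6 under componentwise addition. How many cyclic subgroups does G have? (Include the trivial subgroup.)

8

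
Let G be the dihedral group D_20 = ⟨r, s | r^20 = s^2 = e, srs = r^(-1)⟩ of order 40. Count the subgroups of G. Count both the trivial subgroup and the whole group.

48

|G| = 40, so by Lagrange every subgroup order divides 40. Divisors: 1, 2, 4, 5, 8, 10, 20, 40.
Subgroups by order — order 1: 1; order 2: 21; order 4: 11; order 5: 1; order 8: 5; order 10: 5; order 20: 3; order 40: 1.
Total: 1 + 21 + 11 + 1 + 5 + 5 + 3 + 1 = 48.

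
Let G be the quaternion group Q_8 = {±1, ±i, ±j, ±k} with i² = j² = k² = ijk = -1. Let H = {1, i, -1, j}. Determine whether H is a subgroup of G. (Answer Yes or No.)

No

i ∈ H but its inverse -i ∉ H, so H is not a subgroup.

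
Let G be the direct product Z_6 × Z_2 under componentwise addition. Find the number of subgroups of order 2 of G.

3

|G| = 12 and 2 | 12, so subgroups of order 2 are possible by Lagrange.
The subgroups of order 2 are: {(0,0), (0,1)}; {(0,0), (3,0)}; {(0,0), (3,1)}.
So G has 3 subgroups of order 2.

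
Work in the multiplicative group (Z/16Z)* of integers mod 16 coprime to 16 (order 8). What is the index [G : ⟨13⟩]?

|⟨13⟩| = 4 and |G| = 8.
By Lagrange, [G : H] = |G|/|H| = 8/4 = 2.

2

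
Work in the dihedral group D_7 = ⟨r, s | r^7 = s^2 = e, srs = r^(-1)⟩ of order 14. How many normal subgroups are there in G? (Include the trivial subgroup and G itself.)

G has 10 subgroups. Checking conjugation-invariance by order — order 1: 1/1 normal; order 2: 0/7 normal; order 7: 1/1 normal; order 14: 1/1 normal.
Total normal subgroups: 3.

3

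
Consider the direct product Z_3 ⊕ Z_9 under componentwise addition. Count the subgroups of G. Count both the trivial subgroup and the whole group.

10

|G| = 27, so by Lagrange every subgroup order divides 27. Divisors: 1, 3, 9, 27.
Subgroups by order — order 1: 1; order 3: 4; order 9: 4; order 27: 1.
Total: 1 + 4 + 4 + 1 = 10.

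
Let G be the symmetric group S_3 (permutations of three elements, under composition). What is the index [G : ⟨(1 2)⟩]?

|⟨(1 2)⟩| = 2 and |G| = 6.
By Lagrange, [G : H] = |G|/|H| = 6/2 = 3.

3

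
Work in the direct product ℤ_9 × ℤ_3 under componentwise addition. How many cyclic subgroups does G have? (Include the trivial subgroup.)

Each element a generates a cyclic subgroup ⟨a⟩; distinct elements may generate the same one (a cyclic group of order d has φ(d) generators).
Cyclic subgroups by order — order 1: 1; order 3: 4; order 9: 3.
Total: 8.

8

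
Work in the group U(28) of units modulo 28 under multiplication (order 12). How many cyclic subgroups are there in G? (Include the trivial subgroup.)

8

A cyclic subgroup of order d is generated by each of its φ(d) elements of order d, so the cyclic subgroups of order d number (#elements of order d)/φ(d).
Cyclic subgroups by order — order 1: 1; order 2: 3; order 3: 1; order 6: 3.
Total: 8.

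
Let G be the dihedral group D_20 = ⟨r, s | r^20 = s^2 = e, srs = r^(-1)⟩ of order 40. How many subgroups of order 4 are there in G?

|G| = 40 and 4 | 40, so subgroups of order 4 are possible by Lagrange.
The subgroups of order 4 are: {e, r^10, s, r^10s}; {e, r^10, rs, r^11s}; {e, r^10, r^2s, r^12s}; {e, r^10, r^3s, r^13s}; … (11 in all).
So G has 11 subgroups of order 4.

11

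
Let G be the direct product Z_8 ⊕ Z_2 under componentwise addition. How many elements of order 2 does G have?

An element (a,b) has order lcm(ord(a), ord(b)); count pairs with lcm equal to 2.
Enumerating gives 3 such elements.

3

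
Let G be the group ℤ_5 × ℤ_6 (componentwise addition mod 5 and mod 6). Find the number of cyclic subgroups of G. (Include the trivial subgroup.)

8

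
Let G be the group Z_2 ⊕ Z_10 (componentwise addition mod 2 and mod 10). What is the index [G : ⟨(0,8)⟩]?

4

|⟨(0,8)⟩| = 5 and |G| = 20.
By Lagrange, [G : H] = |G|/|H| = 20/5 = 4.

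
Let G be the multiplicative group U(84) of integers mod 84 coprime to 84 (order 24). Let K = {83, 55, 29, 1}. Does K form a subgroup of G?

Yes

|K| = 4 divides |G| = 24, consistent with Lagrange.
K contains the identity, every element's inverse is in K, and K is closed under ·: it is a subgroup.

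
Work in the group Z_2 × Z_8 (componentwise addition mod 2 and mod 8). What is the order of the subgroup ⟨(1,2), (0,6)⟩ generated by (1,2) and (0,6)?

|⟨(1,2)⟩| = 4 and |⟨(0,6)⟩| = 4, so |H| is a multiple of lcm(4, 4) = 4 and divides |G| = 16.
Closing under the operation: H = {(0,0), (0,2), (0,4), (0,6), (1,0), (1,2), (1,4), (1,6)}, so |H| = 8.

8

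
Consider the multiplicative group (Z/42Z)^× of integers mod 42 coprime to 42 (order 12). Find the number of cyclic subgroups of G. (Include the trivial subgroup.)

A cyclic subgroup of order d is generated by each of its φ(d) elements of order d, so the cyclic subgroups of order d number (#elements of order d)/φ(d).
Cyclic subgroups by order — order 1: 1; order 2: 3; order 3: 1; order 6: 3.
Total: 8.

8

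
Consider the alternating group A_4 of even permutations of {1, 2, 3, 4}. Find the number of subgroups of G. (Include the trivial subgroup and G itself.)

10

|G| = 12, so by Lagrange every subgroup order divides 12. Divisors: 1, 2, 3, 4, 6, 12.
Subgroups by order — order 1: 1; order 2: 3; order 3: 4; order 4: 1; order 6: 0; order 12: 1.
Total: 1 + 3 + 4 + 1 + 0 + 1 = 10.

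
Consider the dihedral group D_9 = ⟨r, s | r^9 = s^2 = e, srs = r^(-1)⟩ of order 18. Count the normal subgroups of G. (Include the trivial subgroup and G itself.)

4

G has 16 subgroups. Checking conjugation-invariance by order — order 1: 1/1 normal; order 2: 0/9 normal; order 3: 1/1 normal; order 6: 0/3 normal; order 9: 1/1 normal; order 18: 1/1 normal.
Total normal subgroups: 4.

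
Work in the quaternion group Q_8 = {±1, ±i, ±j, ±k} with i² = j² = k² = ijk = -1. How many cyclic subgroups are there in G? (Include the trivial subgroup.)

Group the elements of G by the cyclic subgroup they generate; each cyclic subgroup of order d accounts for φ(d) elements.
Cyclic subgroups by order — order 1: 1; order 2: 1; order 4: 3.
Total: 5.

5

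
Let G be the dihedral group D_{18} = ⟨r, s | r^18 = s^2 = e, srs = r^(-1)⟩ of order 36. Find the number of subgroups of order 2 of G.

|G| = 36 and 2 | 36, so subgroups of order 2 are possible by Lagrange.
The subgroups of order 2 are: {e, r^10s}; {e, r^11s}; {e, r^12s}; {e, r^13s}; … (19 in all).
So G has 19 subgroups of order 2.

19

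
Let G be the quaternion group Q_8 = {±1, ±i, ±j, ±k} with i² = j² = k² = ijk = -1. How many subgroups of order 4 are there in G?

|G| = 8 and 4 | 8, so subgroups of order 4 are possible by Lagrange.
The subgroups of order 4 are: {1, -1, i, -i}; {1, -1, j, -j}; {1, -1, k, -k}.
So G has 3 subgroups of order 4.

3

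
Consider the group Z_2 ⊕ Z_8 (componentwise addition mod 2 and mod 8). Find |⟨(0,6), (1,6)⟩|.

8

|⟨(0,6)⟩| = 4 and |⟨(1,6)⟩| = 4, so |H| is a multiple of lcm(4, 4) = 4 and divides |G| = 16.
Closing under the operation: H = {(0,0), (0,2), (0,4), (0,6), (1,0), (1,2), (1,4), (1,6)}, so |H| = 8.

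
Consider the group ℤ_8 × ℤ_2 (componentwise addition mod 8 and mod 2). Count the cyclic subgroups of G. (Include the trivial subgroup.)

Each element a generates a cyclic subgroup ⟨a⟩; distinct elements may generate the same one (a cyclic group of order d has φ(d) generators).
Cyclic subgroups by order — order 1: 1; order 2: 3; order 4: 2; order 8: 2.
Total: 8.

8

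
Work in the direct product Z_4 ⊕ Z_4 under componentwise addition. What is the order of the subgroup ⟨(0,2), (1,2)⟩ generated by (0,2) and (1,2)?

8

|⟨(0,2)⟩| = 2 and |⟨(1,2)⟩| = 4, so |H| is a multiple of lcm(2, 4) = 4 and divides |G| = 16.
Closing under the operation: H = {(0,0), (0,2), (1,0), (1,2), (2,0), (2,2), (3,0), (3,2)}, so |H| = 8.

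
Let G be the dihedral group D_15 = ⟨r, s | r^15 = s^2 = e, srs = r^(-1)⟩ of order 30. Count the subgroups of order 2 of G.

15

|G| = 30 and 2 | 30, so subgroups of order 2 are possible by Lagrange.
The subgroups of order 2 are: {e, r^10s}; {e, r^11s}; {e, r^12s}; {e, r^13s}; … (15 in all).
So G has 15 subgroups of order 2.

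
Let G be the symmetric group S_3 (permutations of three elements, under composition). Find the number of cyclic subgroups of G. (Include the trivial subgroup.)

5

Each element a generates a cyclic subgroup ⟨a⟩; distinct elements may generate the same one (a cyclic group of order d has φ(d) generators).
Cyclic subgroups by order — order 1: 1; order 2: 3; order 3: 1.
Total: 5.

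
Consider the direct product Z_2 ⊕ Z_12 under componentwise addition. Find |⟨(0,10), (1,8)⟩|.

12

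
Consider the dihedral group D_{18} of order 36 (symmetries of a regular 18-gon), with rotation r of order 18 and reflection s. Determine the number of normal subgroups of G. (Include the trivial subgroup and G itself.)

9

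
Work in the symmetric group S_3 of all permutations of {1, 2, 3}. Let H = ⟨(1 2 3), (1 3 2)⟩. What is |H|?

3

|⟨(1 2 3)⟩| = 3 and |⟨(1 3 2)⟩| = 3, so |H| is a multiple of lcm(3, 3) = 3 and divides |G| = 6.
Closing under the operation: H = {e, (1 2 3), (1 3 2)}, so |H| = 3.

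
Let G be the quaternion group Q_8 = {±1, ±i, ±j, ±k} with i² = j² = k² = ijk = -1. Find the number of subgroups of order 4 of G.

3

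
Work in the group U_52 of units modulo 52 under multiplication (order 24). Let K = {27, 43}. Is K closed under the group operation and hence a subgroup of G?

No

The identity 1 ∉ K, so K is not a subgroup.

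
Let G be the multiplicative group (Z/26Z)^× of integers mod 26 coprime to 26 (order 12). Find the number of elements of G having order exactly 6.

The elements of order 6 are: 17, 23.
That's 2.

2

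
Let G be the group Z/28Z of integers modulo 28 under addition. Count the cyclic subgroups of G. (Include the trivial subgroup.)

Each element a generates a cyclic subgroup ⟨a⟩; distinct elements may generate the same one (a cyclic group of order d has φ(d) generators).
Cyclic subgroups by order — order 1: 1; order 2: 1; order 4: 1; order 7: 1; order 14: 1; order 28: 1.
Total: 6.

6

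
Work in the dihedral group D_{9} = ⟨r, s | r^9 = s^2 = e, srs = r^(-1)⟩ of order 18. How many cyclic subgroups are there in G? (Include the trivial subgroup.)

12

Group the elements of G by the cyclic subgroup they generate; each cyclic subgroup of order d accounts for φ(d) elements.
Cyclic subgroups by order — order 1: 1; order 2: 9; order 3: 1; order 9: 1.
Total: 12.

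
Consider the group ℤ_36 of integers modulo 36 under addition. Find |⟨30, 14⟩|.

|⟨30⟩| = 6 and |⟨14⟩| = 18, so |H| is a multiple of lcm(6, 18) = 18 and divides |G| = 36.
Closing under the operation: H = {0, 2, 4, 6, 8, 10, 12, 14, 16, 18, 20, 22, 24, 26, 28, 30, 32, 34}, so |H| = 18.

18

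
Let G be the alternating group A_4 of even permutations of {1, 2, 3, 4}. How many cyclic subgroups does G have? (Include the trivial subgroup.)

Each element a generates a cyclic subgroup ⟨a⟩; distinct elements may generate the same one (a cyclic group of order d has φ(d) generators).
Cyclic subgroups by order — order 1: 1; order 2: 3; order 3: 4.
Total: 8.

8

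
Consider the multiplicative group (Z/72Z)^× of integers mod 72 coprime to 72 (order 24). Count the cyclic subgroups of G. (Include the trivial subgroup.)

16

Each element a generates a cyclic subgroup ⟨a⟩; distinct elements may generate the same one (a cyclic group of order d has φ(d) generators).
Cyclic subgroups by order — order 1: 1; order 2: 7; order 3: 1; order 6: 7.
Total: 16.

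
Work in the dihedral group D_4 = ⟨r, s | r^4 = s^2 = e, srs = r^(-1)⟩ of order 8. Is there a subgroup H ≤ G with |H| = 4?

4 | 8. A subgroup of order 4 is {e, r, r^2, r^3}.

Yes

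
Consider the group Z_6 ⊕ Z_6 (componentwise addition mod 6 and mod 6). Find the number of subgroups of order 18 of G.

|G| = 36 and 18 | 36, so subgroups of order 18 are possible by Lagrange.
The subgroups of order 18 are: {(0,0), (0,1), (0,2), (0,3), (0,4), (0,5), (2,0), (2,1), (2,2), (2,3), (2,4), (2,5), (4,0), (4,1), (4,2), (4,3), (4,4), (4,5)}; {(0,0), (0,2), (0,4), (1,0), (1,2), (1,4), (2,0), (2,2), (2,4), (3,0), (3,2), (3,4), (4,0), (4,2), (4,4), (5,0), (5,2), (5,4)}; {(0,0), (0,2), (0,4), (1,1), (1,3), (1,5), (2,0), (2,2), (2,4), (3,1), (3,3), (3,5), (4,0), (4,2), (4,4), (5,1), (5,3), (5,5)}.
So G has 3 subgroups of order 18.

3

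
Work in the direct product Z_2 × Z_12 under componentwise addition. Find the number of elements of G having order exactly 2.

3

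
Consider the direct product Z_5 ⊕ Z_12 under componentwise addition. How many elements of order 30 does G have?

8

An element (a,b) has order lcm(ord(a), ord(b)); count pairs with lcm equal to 30.
Enumerating gives 8 such elements.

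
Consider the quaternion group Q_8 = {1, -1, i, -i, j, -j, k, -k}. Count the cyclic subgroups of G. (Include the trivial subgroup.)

5

Group the elements of G by the cyclic subgroup they generate; each cyclic subgroup of order d accounts for φ(d) elements.
Cyclic subgroups by order — order 1: 1; order 2: 1; order 4: 3.
Total: 5.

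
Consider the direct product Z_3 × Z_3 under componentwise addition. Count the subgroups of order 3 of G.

4

|G| = 9 and 3 | 9, so subgroups of order 3 are possible by Lagrange.
The subgroups of order 3 are: {(0,0), (0,1), (0,2)}; {(0,0), (1,0), (2,0)}; {(0,0), (1,1), (2,2)}; {(0,0), (1,2), (2,1)}.
So G has 4 subgroups of order 3.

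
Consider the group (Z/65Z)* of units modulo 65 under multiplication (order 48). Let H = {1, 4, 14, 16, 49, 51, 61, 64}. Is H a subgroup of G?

Closure fails: 4 · 14 = 56 ∉ H. So H is not a subgroup.

No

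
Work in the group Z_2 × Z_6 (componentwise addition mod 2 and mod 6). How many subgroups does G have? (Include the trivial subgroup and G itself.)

10

|G| = 12, so by Lagrange every subgroup order divides 12. Divisors: 1, 2, 3, 4, 6, 12.
Subgroups by order — order 1: 1; order 2: 3; order 3: 1; order 4: 1; order 6: 3; order 12: 1.
Total: 1 + 3 + 1 + 1 + 3 + 1 = 10.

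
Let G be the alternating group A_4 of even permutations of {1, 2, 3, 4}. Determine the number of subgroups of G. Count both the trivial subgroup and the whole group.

10

|G| = 12, so by Lagrange every subgroup order divides 12. Divisors: 1, 2, 3, 4, 6, 12.
Subgroups by order — order 1: 1; order 2: 3; order 3: 4; order 4: 1; order 6: 0; order 12: 1.
Total: 1 + 3 + 4 + 1 + 0 + 1 = 10.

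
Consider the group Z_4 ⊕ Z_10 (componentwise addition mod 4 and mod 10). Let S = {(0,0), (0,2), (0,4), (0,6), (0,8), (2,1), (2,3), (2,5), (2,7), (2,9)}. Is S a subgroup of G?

Yes

|S| = 10 divides |G| = 40, consistent with Lagrange.
S contains the identity, every element's inverse is in S, and S is closed under +: it is a subgroup.
In fact S = ⟨(2,1)⟩.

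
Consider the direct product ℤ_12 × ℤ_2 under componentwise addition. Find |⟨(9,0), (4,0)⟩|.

|⟨(9,0)⟩| = 4 and |⟨(4,0)⟩| = 3, so |H| is a multiple of lcm(4, 3) = 12 and divides |G| = 24.
Closing under the operation: H = {(0,0), (1,0), (2,0), (3,0), (4,0), (5,0), (6,0), (7,0), (8,0), (9,0), (10,0), (11,0)}, so |H| = 12.

12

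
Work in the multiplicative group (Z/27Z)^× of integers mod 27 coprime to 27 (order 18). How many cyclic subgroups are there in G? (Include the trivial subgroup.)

6

Each element a generates a cyclic subgroup ⟨a⟩; distinct elements may generate the same one (a cyclic group of order d has φ(d) generators).
Cyclic subgroups by order — order 1: 1; order 2: 1; order 3: 1; order 6: 1; order 9: 1; order 18: 1.
Total: 6.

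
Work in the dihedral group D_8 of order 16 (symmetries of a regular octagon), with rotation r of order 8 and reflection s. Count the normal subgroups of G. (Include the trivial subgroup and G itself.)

G has 19 subgroups. Checking conjugation-invariance by order — order 1: 1/1 normal; order 2: 1/9 normal; order 4: 1/5 normal; order 8: 3/3 normal; order 16: 1/1 normal.
Total normal subgroups: 7.

7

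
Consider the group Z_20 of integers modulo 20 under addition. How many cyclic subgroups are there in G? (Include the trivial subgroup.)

A cyclic subgroup of order d is generated by each of its φ(d) elements of order d, so the cyclic subgroups of order d number (#elements of order d)/φ(d).
Cyclic subgroups by order — order 1: 1; order 2: 1; order 4: 1; order 5: 1; order 10: 1; order 20: 1.
Total: 6.

6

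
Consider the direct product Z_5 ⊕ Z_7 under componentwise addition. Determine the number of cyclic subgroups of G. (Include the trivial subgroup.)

Group the elements of G by the cyclic subgroup they generate; each cyclic subgroup of order d accounts for φ(d) elements.
Cyclic subgroups by order — order 1: 1; order 5: 1; order 7: 1; order 35: 1.
Total: 4.

4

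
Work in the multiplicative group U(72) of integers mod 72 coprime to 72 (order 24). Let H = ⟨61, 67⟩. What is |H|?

|⟨61⟩| = 6 and |⟨67⟩| = 6, so |H| is a multiple of lcm(6, 6) = 6 and divides |G| = 24.
Closing under the operation: H = {1, 7, 13, 19, 25, 31, 37, 43, 49, 55, 61, 67}, so |H| = 12.

12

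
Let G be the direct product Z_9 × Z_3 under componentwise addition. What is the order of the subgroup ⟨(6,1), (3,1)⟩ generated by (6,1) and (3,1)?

9

|⟨(6,1)⟩| = 3 and |⟨(3,1)⟩| = 3, so |H| is a multiple of lcm(3, 3) = 3 and divides |G| = 27.
Closing under the operation: H = {(0,0), (0,1), (0,2), (3,0), (3,1), (3,2), (6,0), (6,1), (6,2)}, so |H| = 9.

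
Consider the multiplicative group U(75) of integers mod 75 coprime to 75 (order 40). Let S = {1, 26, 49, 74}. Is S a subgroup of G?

Yes

|S| = 4 divides |G| = 40, consistent with Lagrange.
S contains the identity, every element's inverse is in S, and S is closed under ·: it is a subgroup.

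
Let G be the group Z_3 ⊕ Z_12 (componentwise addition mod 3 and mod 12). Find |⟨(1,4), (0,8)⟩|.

9

|⟨(1,4)⟩| = 3 and |⟨(0,8)⟩| = 3, so |H| is a multiple of lcm(3, 3) = 3 and divides |G| = 36.
Closing under the operation: H = {(0,0), (0,4), (0,8), (1,0), (1,4), (1,8), (2,0), (2,4), (2,8)}, so |H| = 9.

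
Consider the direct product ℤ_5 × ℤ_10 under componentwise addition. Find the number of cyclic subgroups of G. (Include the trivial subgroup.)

Each element a generates a cyclic subgroup ⟨a⟩; distinct elements may generate the same one (a cyclic group of order d has φ(d) generators).
Cyclic subgroups by order — order 1: 1; order 2: 1; order 5: 6; order 10: 6.
Total: 14.

14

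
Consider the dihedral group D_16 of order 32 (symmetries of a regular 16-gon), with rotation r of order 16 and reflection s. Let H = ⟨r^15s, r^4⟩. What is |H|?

8

|⟨r^15s⟩| = 2 and |⟨r^4⟩| = 4, so |H| is a multiple of lcm(2, 4) = 4 and divides |G| = 32.
Closing under the operation: H = {e, r^4, r^8, r^12, r^3s, r^7s, r^11s, r^15s}, so |H| = 8.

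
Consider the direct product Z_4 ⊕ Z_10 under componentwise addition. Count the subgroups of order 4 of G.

|G| = 40 and 4 | 40, so subgroups of order 4 are possible by Lagrange.
The subgroups of order 4 are: {(0,0), (0,5), (2,0), (2,5)}; {(0,0), (1,0), (2,0), (3,0)}; {(0,0), (1,5), (2,0), (3,5)}.
So G has 3 subgroups of order 4.

3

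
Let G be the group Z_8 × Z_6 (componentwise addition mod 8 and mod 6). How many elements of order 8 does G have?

8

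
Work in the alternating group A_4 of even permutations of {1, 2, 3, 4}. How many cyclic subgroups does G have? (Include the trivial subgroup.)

8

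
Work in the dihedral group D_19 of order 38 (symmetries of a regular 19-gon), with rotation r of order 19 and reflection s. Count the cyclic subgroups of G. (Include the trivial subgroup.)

Group the elements of G by the cyclic subgroup they generate; each cyclic subgroup of order d accounts for φ(d) elements.
Cyclic subgroups by order — order 1: 1; order 2: 19; order 19: 1.
Total: 21.

21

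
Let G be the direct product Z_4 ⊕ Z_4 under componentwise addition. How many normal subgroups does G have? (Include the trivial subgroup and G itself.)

15

G is abelian, so every subgroup is normal.
G has 15 subgroups in total, hence 15 normal subgroups.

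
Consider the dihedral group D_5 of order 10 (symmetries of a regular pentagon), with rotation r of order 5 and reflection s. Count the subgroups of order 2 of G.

5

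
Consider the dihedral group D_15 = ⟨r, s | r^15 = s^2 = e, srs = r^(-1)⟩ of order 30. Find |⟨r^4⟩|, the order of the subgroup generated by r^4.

Computing powers of r^4: the smallest k with (r^4)^k = e is k = 15.

15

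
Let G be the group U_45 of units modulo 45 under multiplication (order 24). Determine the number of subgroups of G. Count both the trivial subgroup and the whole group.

|G| = 24, so by Lagrange every subgroup order divides 24. Divisors: 1, 2, 3, 4, 6, 8, 12, 24.
Subgroups by order — order 1: 1; order 2: 3; order 3: 1; order 4: 3; order 6: 3; order 8: 1; order 12: 3; order 24: 1.
Total: 1 + 3 + 1 + 3 + 3 + 1 + 3 + 1 = 16.

16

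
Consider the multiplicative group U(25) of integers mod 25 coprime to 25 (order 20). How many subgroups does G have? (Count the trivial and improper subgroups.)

6

|G| = 20, so by Lagrange every subgroup order divides 20. Divisors: 1, 2, 4, 5, 10, 20.
Subgroups by order — order 1: 1; order 2: 1; order 4: 1; order 5: 1; order 10: 1; order 20: 1.
Total: 1 + 1 + 1 + 1 + 1 + 1 = 6.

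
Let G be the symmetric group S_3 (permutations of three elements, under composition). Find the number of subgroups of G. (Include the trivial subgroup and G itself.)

6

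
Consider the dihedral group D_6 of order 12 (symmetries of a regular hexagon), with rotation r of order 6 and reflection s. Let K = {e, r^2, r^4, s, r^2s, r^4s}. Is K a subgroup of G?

Yes

|K| = 6 divides |G| = 12, consistent with Lagrange.
K contains the identity, every element's inverse is in K, and K is closed under ·: it is a subgroup.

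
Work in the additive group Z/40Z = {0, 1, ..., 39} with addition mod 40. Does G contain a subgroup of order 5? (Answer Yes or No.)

Yes

5 | 40. A subgroup of order 5 is {0, 8, 16, 24, 32}.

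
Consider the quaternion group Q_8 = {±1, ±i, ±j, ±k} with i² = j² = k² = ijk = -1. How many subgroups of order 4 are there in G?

|G| = 8 and 4 | 8, so subgroups of order 4 are possible by Lagrange.
The subgroups of order 4 are: {1, -1, i, -i}; {1, -1, j, -j}; {1, -1, k, -k}.
So G has 3 subgroups of order 4.

3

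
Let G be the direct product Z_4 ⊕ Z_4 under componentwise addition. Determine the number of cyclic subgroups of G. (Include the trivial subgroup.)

10

A cyclic subgroup of order d is generated by each of its φ(d) elements of order d, so the cyclic subgroups of order d number (#elements of order d)/φ(d).
Cyclic subgroups by order — order 1: 1; order 2: 3; order 4: 6.
Total: 10.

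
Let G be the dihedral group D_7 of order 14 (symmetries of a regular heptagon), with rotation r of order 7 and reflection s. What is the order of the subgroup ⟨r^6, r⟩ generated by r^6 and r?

|⟨r^6⟩| = 7 and |⟨r⟩| = 7, so |H| is a multiple of lcm(7, 7) = 7 and divides |G| = 14.
Closing under the operation: H = {e, r, r^2, r^3, r^4, r^5, r^6}, so |H| = 7.

7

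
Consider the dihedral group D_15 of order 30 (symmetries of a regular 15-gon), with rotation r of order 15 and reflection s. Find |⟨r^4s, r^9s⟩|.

|⟨r^4s⟩| = 2 and |⟨r^9s⟩| = 2, so |H| is a multiple of lcm(2, 2) = 2 and divides |G| = 30.
Closing under the operation: H = {e, r^5, r^10, r^4s, r^9s, r^14s}, so |H| = 6.

6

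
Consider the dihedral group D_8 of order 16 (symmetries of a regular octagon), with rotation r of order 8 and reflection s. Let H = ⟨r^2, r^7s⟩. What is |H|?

8

|⟨r^2⟩| = 4 and |⟨r^7s⟩| = 2, so |H| is a multiple of lcm(4, 2) = 4 and divides |G| = 16.
Closing under the operation: H = {e, r^2, r^4, r^6, rs, r^3s, r^5s, r^7s}, so |H| = 8.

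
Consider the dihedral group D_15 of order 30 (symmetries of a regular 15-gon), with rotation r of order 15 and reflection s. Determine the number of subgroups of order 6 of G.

|G| = 30 and 6 | 30, so subgroups of order 6 are possible by Lagrange.
The subgroups of order 6 are: {e, r^5, r^10, s, r^5s, r^10s}; {e, r^5, r^10, rs, r^6s, r^11s}; {e, r^5, r^10, r^2s, r^7s, r^12s}; {e, r^5, r^10, r^3s, r^8s, r^13s}; … (5 in all).
So G has 5 subgroups of order 6.

5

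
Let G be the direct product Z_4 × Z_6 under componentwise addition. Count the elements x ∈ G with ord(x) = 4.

An element (a,b) has order lcm(ord(a), ord(b)); count pairs with lcm equal to 4.
Enumerating gives 4 such elements.

4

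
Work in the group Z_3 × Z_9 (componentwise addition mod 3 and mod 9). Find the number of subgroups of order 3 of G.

4

|G| = 27 and 3 | 27, so subgroups of order 3 are possible by Lagrange.
The subgroups of order 3 are: {(0,0), (0,3), (0,6)}; {(0,0), (1,0), (2,0)}; {(0,0), (1,3), (2,6)}; {(0,0), (1,6), (2,3)}.
So G has 4 subgroups of order 3.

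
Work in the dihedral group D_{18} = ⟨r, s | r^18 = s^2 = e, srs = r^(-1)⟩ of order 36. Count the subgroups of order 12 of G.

3

|G| = 36 and 12 | 36, so subgroups of order 12 are possible by Lagrange.
The subgroups of order 12 are: {e, r^3, r^6, r^9, r^12, r^15, rs, r^4s, r^7s, r^10s, r^13s, r^16s}; {e, r^3, r^6, r^9, r^12, r^15, r^2s, r^5s, r^8s, r^11s, r^14s, r^17s}; {e, r^3, r^6, r^9, r^12, r^15, s, r^3s, r^6s, r^9s, r^12s, r^15s}.
So G has 3 subgroups of order 12.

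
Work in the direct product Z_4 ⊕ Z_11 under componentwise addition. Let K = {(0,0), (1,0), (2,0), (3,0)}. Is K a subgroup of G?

|K| = 4 divides |G| = 44, consistent with Lagrange.
K contains the identity, every element's inverse is in K, and K is closed under +: it is a subgroup.
In fact K = ⟨(1,0)⟩.

Yes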